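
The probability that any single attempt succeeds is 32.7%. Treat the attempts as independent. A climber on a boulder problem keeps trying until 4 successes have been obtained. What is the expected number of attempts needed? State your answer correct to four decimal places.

Y = total attempts until the fourth success; negative binomial with r=4, p=0.327.
E[Y] = r / p = 4 / 0.327 = 12.232416

12.2324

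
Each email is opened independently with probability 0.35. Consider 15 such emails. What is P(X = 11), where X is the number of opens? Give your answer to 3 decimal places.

0.002

X ~ Binomial(n=15, p=0.35).
P(X=11) = C(15,11) · p^11 · (1−p)^4
= 1365 · 9.6549e-06 · 0.17851 = 0.00235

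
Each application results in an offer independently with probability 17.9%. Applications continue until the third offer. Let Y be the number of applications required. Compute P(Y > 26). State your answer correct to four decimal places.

0.1311

Needing more than 26 applications ⇔ fewer than 3 successes in the first 26. With X ~ Binomial(26, 0.179), P(Y > 26) = P(X ≤ 2).
  k=0: C(26,0)·0.179^0·0.821^26 = 0.005928
  k=1: C(26,1)·0.179^1·0.821^25 = 0.033605
  k=2: C(26,2)·0.179^2·0.821^24 = 0.091585
P(X ≤ 2) = 0.131118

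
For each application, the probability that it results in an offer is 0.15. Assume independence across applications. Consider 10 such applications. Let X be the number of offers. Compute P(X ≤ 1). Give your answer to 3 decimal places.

X ~ Binomial(10, 0.15); P(X ≤ 1) = Σ C(10,k) p^k (1−p)^(10−k) over k:
  k=0: C(10,0)·0.15^0·0.85^10 = 0.19687
  k=1: C(10,1)·0.15^1·0.85^9 = 0.34743
Total = 0.54430

0.544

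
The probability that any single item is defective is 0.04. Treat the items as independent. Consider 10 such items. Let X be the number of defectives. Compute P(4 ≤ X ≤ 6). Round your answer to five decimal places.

X ~ Binomial(10, 0.04); P(4 ≤ X ≤ 6) = Σ C(10,k) p^k (1−p)^(10−k) over k:
  k=4: C(10,4)·0.04^4·0.96^6 = 0.0004208
  k=5: C(10,5)·0.04^5·0.96^5 = 0.0000210
  k=6: C(10,6)·0.04^6·0.96^4 = 0.0000007
Total = 0.0004426

0.00044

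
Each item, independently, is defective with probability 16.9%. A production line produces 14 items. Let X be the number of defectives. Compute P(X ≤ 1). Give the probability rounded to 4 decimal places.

X ~ Binomial(14, 0.169); P(X ≤ 1) = Σ C(14,k) p^k (1−p)^(14−k) over k:
  k=0: C(14,0)·0.169^0·0.831^14 = 0.074888
  k=1: C(14,1)·0.169^1·0.831^13 = 0.213220
Total = 0.288108

0.2881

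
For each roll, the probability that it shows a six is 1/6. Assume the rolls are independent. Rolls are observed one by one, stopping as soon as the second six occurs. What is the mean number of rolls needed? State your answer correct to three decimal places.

12.000

Y = total rolls until the second success; negative binomial with r=2, p=0.166667.
E[Y] = r / p = 2 / 0.166667 = 12.00000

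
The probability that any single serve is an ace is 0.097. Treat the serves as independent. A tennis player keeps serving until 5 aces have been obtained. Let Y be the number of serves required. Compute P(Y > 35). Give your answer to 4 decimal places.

0.7512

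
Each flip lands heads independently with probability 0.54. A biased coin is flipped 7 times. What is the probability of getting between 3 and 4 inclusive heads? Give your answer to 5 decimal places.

0.53644

X ~ Binomial(7, 0.54); P(3 ≤ X ≤ 4) = Σ C(7,k) p^k (1−p)^(7−k) over k:
  k=3: C(7,3)·0.54^3·0.46^4 = 0.2467633
  k=4: C(7,4)·0.54^4·0.46^3 = 0.2896787
Total = 0.5364421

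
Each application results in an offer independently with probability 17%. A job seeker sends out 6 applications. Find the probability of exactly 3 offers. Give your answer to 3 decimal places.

0.056

X ~ Binomial(n=6, p=0.17).
P(X=3) = C(6,3) · p^3 · (1−p)^3
= 20 · 0.004913 · 0.57179 = 0.05618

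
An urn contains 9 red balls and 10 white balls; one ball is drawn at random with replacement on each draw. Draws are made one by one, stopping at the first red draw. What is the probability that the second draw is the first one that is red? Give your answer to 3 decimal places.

Geometric (trials to first success), p = 0.473684.
P(Y = 2) = (1−p)^1 · p = 0.52632 · 0.473684 = 0.24931

0.249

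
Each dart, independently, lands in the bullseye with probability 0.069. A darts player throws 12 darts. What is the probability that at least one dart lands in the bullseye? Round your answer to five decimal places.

0.57597

P(at least one) = 1 − P(none) = 1 − (1 − 0.069)^12
= 1 − 0.4240296 = 0.5759704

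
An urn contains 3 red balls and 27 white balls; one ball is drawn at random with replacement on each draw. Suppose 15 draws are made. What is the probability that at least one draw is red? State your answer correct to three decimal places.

P(at least one) = 1 − P(none) = 1 − (1 − 0.10)^15
= 1 − 0.20589 = 0.79411

0.794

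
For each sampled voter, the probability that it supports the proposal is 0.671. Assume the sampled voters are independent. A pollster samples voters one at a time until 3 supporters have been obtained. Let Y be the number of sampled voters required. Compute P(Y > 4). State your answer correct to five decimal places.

Needing more than 4 sampled voters ⇔ fewer than 3 successes in the first 4. With X ~ Binomial(4, 0.671), P(Y > 4) = P(X ≤ 2).
  k=0: C(4,0)·0.671^0·0.329^4 = 0.0117161
  k=1: C(4,1)·0.671^1·0.329^3 = 0.0955807
  k=2: C(4,2)·0.671^2·0.329^2 = 0.2924072
P(X ≤ 2) = 0.3997040

0.39970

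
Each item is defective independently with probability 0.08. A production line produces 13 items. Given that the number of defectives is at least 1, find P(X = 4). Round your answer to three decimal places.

0.021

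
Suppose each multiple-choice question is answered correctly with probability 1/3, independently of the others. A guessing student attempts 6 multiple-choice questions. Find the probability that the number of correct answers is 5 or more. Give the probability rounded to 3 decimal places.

0.018

X ~ Binomial(6, 0.333333); P(X ≥ 5) = Σ C(6,k) p^k (1−p)^(6−k) over k:
  k=5: C(6,5)·0.333333^5·0.666667^1 = 0.01646
  k=6: C(6,6)·0.333333^6·0.666667^0 = 0.00137
Total = 0.01783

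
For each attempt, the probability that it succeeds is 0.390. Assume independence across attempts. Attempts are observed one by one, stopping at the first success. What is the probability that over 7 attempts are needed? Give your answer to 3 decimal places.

0.031

Y = number of attempts to the first success; geometric, p = 0.39.
P(Y > 7) = P(first 7 all fail) = (1−p)^7 = 0.03143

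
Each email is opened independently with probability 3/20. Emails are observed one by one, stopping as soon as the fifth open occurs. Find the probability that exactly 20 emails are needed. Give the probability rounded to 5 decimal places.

0.02571

Y = trial on which the fifth success occurs; negative binomial, r=5, p=0.15.
P(Y=20) = C(19,4) · p^5 · (1−p)^15
= 3876 · 7.5937e-05 · 0.087354 = 0.0257113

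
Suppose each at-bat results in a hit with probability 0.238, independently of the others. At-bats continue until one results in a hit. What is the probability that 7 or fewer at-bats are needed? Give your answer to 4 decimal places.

Y = number of at-bats to the first success; geometric, p = 0.238.
P(Y ≤ 7) = 1 − (1−p)^7 = 1 − 0.149171 = 0.850829

0.8508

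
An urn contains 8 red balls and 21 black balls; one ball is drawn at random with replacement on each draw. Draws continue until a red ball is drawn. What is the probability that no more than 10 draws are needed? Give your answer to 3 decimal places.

0.960

Y = number of draws to the first success; geometric, p = 0.275862.
P(Y ≤ 10) = 1 − (1−p)^10 = 1 − 0.03965 = 0.96035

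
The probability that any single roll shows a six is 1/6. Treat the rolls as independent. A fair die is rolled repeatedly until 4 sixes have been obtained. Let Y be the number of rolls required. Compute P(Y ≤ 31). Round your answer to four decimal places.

0.7832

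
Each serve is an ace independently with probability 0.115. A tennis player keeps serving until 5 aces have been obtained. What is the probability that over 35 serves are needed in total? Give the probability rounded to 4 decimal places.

Needing more than 35 serves ⇔ fewer than 5 successes in the first 35. With X ~ Binomial(35, 0.115), P(Y > 35) = P(X ≤ 4).
  k=0: C(35,0)·0.115^0·0.885^35 = 0.013900
  k=1: C(35,1)·0.115^1·0.885^34 = 0.063217
  k=2: C(35,2)·0.115^2·0.885^33 = 0.139650
  k=3: C(35,3)·0.115^3·0.885^32 = 0.199613
  k=4: C(35,4)·0.115^4·0.885^31 = 0.207507
P(X ≤ 4) = 0.623887

0.6239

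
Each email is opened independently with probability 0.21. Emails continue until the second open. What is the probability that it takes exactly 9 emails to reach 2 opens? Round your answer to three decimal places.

0.068

Y = trial on which the second success occurs; negative binomial, r=2, p=0.21.
P(Y=9) = C(8,1) · p^2 · (1−p)^7
= 8 · 0.0441 · 0.19204 = 0.06775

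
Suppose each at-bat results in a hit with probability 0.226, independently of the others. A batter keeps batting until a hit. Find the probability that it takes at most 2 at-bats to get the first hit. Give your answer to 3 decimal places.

Y = number of at-bats to the first success; geometric, p = 0.226.
P(Y ≤ 2) = 1 − (1−p)^2 = 1 − 0.59908 = 0.40092

0.401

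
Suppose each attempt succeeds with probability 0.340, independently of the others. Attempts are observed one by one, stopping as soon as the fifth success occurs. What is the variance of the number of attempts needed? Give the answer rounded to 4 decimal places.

Y = total attempts until the fifth success; negative binomial with r=5, p=0.34.
Var(Y) = r(1−p)/p² = 5·0.66 / 0.34² = 28.546713

28.5467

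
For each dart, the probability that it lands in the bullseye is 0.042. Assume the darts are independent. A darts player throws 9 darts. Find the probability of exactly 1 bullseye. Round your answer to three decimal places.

X ~ Binomial(n=9, p=0.042).
P(X=1) = C(9,1) · p^1 · (1−p)^8
= 9 · 0.042 · 0.70945 = 0.26817

0.268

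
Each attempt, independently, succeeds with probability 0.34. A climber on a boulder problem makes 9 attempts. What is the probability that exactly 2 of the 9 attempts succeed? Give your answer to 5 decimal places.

X ~ Binomial(n=9, p=0.34).
P(X=2) = C(9,2) · p^2 · (1−p)^7
= 36 · 0.1156 · 0.054552 = 0.2270220

0.22702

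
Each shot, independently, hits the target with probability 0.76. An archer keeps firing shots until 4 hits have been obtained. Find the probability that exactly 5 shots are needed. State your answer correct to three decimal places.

Y = trial on which the fourth success occurs; negative binomial, r=4, p=0.76.
P(Y=5) = C(4,3) · p^4 · (1−p)^1
= 4 · 0.33362 · 0.24 = 0.32028

0.320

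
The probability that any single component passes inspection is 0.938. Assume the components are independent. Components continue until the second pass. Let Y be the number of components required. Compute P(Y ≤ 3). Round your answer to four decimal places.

Finishing within 3 components ⇔ at least 2 successes in the first 3. With X ~ Binomial(3, 0.938), P(Y ≤ 3) = 1 − P(X ≤ 1).
  k=0: C(3,0)·0.938^0·0.062^3 = 0.000238
  k=1: C(3,1)·0.938^1·0.062^2 = 0.010817
1 − 0.011055 = 0.988945

0.9889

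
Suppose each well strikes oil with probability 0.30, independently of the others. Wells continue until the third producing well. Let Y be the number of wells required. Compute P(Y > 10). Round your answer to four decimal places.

Needing more than 10 wells ⇔ fewer than 3 successes in the first 10. With X ~ Binomial(10, 0.30), P(Y > 10) = P(X ≤ 2).
  k=0: C(10,0)·0.30^0·0.70^10 = 0.028248
  k=1: C(10,1)·0.30^1·0.70^9 = 0.121061
  k=2: C(10,2)·0.30^2·0.70^8 = 0.233474
P(X ≤ 2) = 0.382783

0.3828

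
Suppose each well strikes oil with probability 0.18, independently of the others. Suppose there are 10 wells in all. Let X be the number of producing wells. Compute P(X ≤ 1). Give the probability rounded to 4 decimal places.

0.4392

X ~ Binomial(10, 0.18); P(X ≤ 1) = Σ C(10,k) p^k (1−p)^(10−k) over k:
  k=0: C(10,0)·0.18^0·0.82^10 = 0.137448
  k=1: C(10,1)·0.18^1·0.82^9 = 0.301715
Total = 0.439163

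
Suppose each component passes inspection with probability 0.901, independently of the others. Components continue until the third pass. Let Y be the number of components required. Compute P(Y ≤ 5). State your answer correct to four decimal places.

0.9917

Finishing within 5 components ⇔ at least 3 successes in the first 5. With X ~ Binomial(5, 0.901), P(Y ≤ 5) = 1 − P(X ≤ 2).
  k=0: C(5,0)·0.901^0·0.099^5 = 0.000010
  k=1: C(5,1)·0.901^1·0.099^4 = 0.000433
  k=2: C(5,2)·0.901^2·0.099^3 = 0.007877
1 − 0.008319 = 0.991681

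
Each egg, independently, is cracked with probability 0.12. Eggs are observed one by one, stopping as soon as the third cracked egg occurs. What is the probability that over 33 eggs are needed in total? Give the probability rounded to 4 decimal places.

0.2255

Needing more than 33 eggs ⇔ fewer than 3 successes in the first 33. With X ~ Binomial(33, 0.12), P(Y > 33) = P(X ≤ 2).
  k=0: C(33,0)·0.12^0·0.88^33 = 0.014721
  k=1: C(33,1)·0.12^1·0.88^32 = 0.066243
  k=2: C(33,2)·0.12^2·0.88^31 = 0.144530
P(X ≤ 2) = 0.225494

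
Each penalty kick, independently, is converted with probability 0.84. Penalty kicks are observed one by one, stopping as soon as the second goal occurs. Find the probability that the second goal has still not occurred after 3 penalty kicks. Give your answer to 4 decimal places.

0.0686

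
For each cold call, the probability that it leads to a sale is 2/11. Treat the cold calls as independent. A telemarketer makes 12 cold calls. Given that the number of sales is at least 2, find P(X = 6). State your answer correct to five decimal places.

0.01495

X ~ Binomial(12, 0.181818). Want P(X=6 | X≥2) = P(X=6) / P(X≥2).
P(X=6) = C(12,6)·0.181818^6·0.818182^6 = 0.0100137
P(X≥2) = 1 − 0.0899908 − 0.2399753 = 0.6700339
Ratio = 0.0100137 / 0.6700339 = 0.0149451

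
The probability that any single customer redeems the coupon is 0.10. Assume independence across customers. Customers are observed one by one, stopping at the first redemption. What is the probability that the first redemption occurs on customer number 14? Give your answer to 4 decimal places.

Geometric (trials to first success), p = 0.10.
P(Y = 14) = (1−p)^13 · p = 0.25419 · 0.10 = 0.025419

0.0254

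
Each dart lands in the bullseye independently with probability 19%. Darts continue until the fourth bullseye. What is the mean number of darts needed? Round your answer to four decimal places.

Y = total darts until the fourth success; negative binomial with r=4, p=0.19.
E[Y] = r / p = 4 / 0.19 = 21.052632

21.0526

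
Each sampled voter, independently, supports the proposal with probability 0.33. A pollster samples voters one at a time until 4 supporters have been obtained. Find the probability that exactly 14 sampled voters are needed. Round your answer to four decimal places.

0.0618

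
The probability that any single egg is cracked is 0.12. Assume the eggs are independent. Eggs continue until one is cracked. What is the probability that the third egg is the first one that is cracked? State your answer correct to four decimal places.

0.0929

Geometric (trials to first success), p = 0.12.
P(Y = 3) = (1−p)^2 · p = 0.7744 · 0.12 = 0.092928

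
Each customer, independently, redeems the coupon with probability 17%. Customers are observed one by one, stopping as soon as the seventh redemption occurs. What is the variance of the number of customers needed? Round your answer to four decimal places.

Y = total customers until the seventh success; negative binomial with r=7, p=0.17.
Var(Y) = r(1−p)/p² = 7·0.83 / 0.17² = 201.038062

201.0381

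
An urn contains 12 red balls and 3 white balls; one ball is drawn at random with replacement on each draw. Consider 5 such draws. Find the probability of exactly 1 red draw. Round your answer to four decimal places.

0.0064

X ~ Binomial(n=5, p=0.80).
P(X=1) = C(5,1) · p^1 · (1−p)^4
= 5 · 0.8 · 0.0016 = 0.006400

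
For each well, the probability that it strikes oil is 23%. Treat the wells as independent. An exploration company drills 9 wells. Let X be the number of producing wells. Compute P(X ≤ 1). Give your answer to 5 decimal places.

X ~ Binomial(9, 0.23); P(X ≤ 1) = Σ C(9,k) p^k (1−p)^(9−k) over k:
  k=0: C(9,0)·0.23^0·0.77^9 = 0.0951517
  k=1: C(9,1)·0.23^1·0.77^8 = 0.2557974
Total = 0.3509491

0.35095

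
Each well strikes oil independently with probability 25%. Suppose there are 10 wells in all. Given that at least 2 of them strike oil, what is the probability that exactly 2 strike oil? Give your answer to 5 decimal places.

0.37246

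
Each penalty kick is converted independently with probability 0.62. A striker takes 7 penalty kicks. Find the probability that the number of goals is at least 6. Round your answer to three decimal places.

0.186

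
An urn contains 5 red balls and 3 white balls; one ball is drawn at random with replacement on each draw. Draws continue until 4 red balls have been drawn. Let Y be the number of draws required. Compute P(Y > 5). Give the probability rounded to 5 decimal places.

0.61853

Needing more than 5 draws ⇔ fewer than 4 successes in the first 5. With X ~ Binomial(5, 0.625), P(Y > 5) = P(X ≤ 3).
  k=0: C(5,0)·0.625^0·0.375^5 = 0.0074158
  k=1: C(5,1)·0.625^1·0.375^4 = 0.0617981
  k=2: C(5,2)·0.625^2·0.375^3 = 0.2059937
  k=3: C(5,3)·0.625^3·0.375^2 = 0.3433228
P(X ≤ 3) = 0.6185303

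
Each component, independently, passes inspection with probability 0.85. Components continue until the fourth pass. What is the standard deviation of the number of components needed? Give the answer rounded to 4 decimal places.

Y = total components until the fourth success; negative binomial with r=4, p=0.85.
SD(Y) = √[r(1−p)/p²] = √(0.830450) = 0.911290

0.9113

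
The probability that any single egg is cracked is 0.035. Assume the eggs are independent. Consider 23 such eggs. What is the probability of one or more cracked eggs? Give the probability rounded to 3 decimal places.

P(at least one) = 1 − P(none) = 1 − (1 − 0.035)^23
= 1 − 0.44068 = 0.55932

0.559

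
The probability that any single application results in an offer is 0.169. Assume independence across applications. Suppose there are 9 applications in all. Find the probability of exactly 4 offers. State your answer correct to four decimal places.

0.0407

X ~ Binomial(n=9, p=0.169).
P(X=4) = C(9,4) · p^4 · (1−p)^5
= 126 · 0.00081573 · 0.39628 = 0.040731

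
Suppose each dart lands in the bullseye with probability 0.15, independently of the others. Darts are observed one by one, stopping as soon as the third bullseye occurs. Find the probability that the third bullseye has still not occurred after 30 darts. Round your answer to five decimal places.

0.15140

Needing more than 30 darts ⇔ fewer than 3 successes in the first 30. With X ~ Binomial(30, 0.15), P(Y > 30) = P(X ≤ 2).
  k=0: C(30,0)·0.15^0·0.85^30 = 0.0076308
  k=1: C(30,1)·0.15^1·0.85^29 = 0.0403981
  k=2: C(30,2)·0.15^2·0.85^28 = 0.1033717
P(X ≤ 2) = 0.1514006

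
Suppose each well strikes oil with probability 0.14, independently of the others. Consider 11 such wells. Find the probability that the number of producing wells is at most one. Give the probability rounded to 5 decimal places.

0.53112

X ~ Binomial(11, 0.14); P(X ≤ 1) = Σ C(11,k) p^k (1−p)^(11−k) over k:
  k=0: C(11,0)·0.14^0·0.86^11 = 0.1903194
  k=1: C(11,1)·0.14^1·0.86^10 = 0.3408044
Total = 0.5311238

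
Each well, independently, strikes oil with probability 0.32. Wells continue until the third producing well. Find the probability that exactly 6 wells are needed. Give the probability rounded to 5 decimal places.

0.10303

Y = trial on which the third success occurs; negative binomial, r=3, p=0.32.
P(Y=6) = C(5,2) · p^3 · (1−p)^3
= 10 · 0.032768 · 0.31443 = 0.1030331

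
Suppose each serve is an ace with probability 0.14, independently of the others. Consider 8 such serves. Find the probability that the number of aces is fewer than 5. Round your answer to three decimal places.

0.998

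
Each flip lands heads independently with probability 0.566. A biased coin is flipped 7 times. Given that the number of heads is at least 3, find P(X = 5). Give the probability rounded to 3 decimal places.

X ~ Binomial(7, 0.566). Want P(X=5 | X≥3) = P(X=5) / P(X≥3).
P(X=5) = C(7,5)·0.566^5·0.434^2 = 0.22976
P(X≥3) = 1 − 0.00290 − 0.02648 − 0.10359 = 0.86704
Ratio = 0.22976 / 0.86704 = 0.26500

0.265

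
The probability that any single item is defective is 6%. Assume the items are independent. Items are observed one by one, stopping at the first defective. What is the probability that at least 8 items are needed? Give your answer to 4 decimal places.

Y = number of items to the first success; geometric, p = 0.06.
P(Y > 7) = P(first 7 all fail) = (1−p)^7 = 0.648478

0.6485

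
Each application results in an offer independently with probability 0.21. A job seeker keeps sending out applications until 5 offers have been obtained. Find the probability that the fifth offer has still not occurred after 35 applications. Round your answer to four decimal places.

Needing more than 35 applications ⇔ fewer than 5 successes in the first 35. With X ~ Binomial(35, 0.21), P(Y > 35) = P(X ≤ 4).
  k=0: C(35,0)·0.21^0·0.79^35 = 0.000261
  k=1: C(35,1)·0.21^1·0.79^34 = 0.002430
  k=2: C(35,2)·0.21^2·0.79^33 = 0.010981
  k=3: C(35,3)·0.21^3·0.79^32 = 0.032110
  k=4: C(35,4)·0.21^4·0.79^31 = 0.068284
P(X ≤ 4) = 0.114066

0.1141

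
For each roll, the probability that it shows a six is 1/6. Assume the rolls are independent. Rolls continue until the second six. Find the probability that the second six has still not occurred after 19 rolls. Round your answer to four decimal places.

0.1502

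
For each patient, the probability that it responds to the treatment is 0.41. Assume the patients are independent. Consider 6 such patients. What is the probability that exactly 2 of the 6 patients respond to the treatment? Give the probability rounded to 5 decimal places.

X ~ Binomial(n=6, p=0.41).
P(X=2) = C(6,2) · p^2 · (1−p)^4
= 15 · 0.1681 · 0.12117 = 0.3055393

0.30554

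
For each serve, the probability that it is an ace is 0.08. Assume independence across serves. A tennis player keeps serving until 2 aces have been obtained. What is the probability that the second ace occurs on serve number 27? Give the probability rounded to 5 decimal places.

0.02069

Y = trial on which the second success occurs; negative binomial, r=2, p=0.08.
P(Y=27) = C(26,1) · p^2 · (1−p)^25
= 26 · 0.0064 · 0.12436 = 0.0206942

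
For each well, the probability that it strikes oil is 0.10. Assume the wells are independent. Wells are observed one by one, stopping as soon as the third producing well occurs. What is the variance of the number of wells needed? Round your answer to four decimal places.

270.0000

Y = total wells until the third success; negative binomial with r=3, p=0.10.
Var(Y) = r(1−p)/p² = 3·0.90 / 0.10² = 270.000000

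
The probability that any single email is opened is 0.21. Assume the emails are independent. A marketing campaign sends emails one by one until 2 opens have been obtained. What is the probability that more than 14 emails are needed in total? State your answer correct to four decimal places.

0.1741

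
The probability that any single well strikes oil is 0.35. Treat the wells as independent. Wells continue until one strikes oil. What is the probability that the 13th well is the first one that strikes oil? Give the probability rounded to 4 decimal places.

Geometric (trials to first success), p = 0.35.
P(Y = 13) = (1−p)^12 · p = 0.005688 · 0.35 = 0.001991

0.0020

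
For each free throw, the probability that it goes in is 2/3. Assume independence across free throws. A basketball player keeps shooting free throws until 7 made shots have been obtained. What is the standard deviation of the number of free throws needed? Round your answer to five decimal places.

2.29129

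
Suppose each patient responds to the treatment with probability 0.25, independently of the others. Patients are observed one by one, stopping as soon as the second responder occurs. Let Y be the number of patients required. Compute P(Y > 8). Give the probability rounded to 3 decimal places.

Needing more than 8 patients ⇔ fewer than 2 successes in the first 8. With X ~ Binomial(8, 0.25), P(Y > 8) = P(X ≤ 1).
  k=0: C(8,0)·0.25^0·0.75^8 = 0.10011
  k=1: C(8,1)·0.25^1·0.75^7 = 0.26697
P(X ≤ 1) = 0.36708

0.367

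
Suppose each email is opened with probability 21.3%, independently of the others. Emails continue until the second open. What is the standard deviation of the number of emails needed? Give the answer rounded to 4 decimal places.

5.8901

Y = total emails until the second success; negative binomial with r=2, p=0.213.
SD(Y) = √[r(1−p)/p²] = √(34.693293) = 5.890101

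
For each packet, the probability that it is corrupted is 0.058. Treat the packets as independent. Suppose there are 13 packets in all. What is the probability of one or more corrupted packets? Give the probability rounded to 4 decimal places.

P(at least one) = 1 − P(none) = 1 − (1 − 0.058)^13
= 1 − 0.459898 = 0.540102

0.5401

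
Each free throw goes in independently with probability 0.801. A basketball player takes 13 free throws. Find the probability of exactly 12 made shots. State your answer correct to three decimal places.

0.180

X ~ Binomial(n=13, p=0.801).
P(X=12) = C(13,12) · p^12 · (1−p)^1
= 13 · 0.069757 · 0.199 = 0.18046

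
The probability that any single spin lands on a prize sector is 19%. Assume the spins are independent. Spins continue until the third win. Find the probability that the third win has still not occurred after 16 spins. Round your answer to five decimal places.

Needing more than 16 spins ⇔ fewer than 3 successes in the first 16. With X ~ Binomial(16, 0.19), P(Y > 16) = P(X ≤ 2).
  k=0: C(16,0)·0.19^0·0.81^16 = 0.0343368
  k=1: C(16,1)·0.19^1·0.81^15 = 0.1288691
  k=2: C(16,2)·0.19^2·0.81^14 = 0.2267142
P(X ≤ 2) = 0.3899202

0.38992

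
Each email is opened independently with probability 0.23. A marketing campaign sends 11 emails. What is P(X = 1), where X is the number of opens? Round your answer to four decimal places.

X ~ Binomial(n=11, p=0.23).
P(X=1) = C(11,1) · p^1 · (1−p)^10
= 11 · 0.23 · 0.073267 = 0.185365

0.1854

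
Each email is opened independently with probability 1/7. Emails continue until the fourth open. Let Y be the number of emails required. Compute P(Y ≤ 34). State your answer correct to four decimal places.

0.7355

Finishing within 34 emails ⇔ at least 4 successes in the first 34. With X ~ Binomial(34, 0.142857), P(Y ≤ 34) = 1 − P(X ≤ 3).
  k=0: C(34,0)·0.142857^0·0.857143^34 = 0.005294
  k=1: C(34,1)·0.142857^1·0.857143^33 = 0.030001
  k=2: C(34,2)·0.142857^2·0.857143^32 = 0.082503
  k=3: C(34,3)·0.142857^3·0.857143^31 = 0.146672
1 − 0.264470 = 0.735530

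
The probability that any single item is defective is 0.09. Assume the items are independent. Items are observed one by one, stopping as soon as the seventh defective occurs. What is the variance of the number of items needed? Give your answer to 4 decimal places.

Y = total items until the seventh success; negative binomial with r=7, p=0.09.
Var(Y) = r(1−p)/p² = 7·0.91 / 0.09² = 786.419753

786.4198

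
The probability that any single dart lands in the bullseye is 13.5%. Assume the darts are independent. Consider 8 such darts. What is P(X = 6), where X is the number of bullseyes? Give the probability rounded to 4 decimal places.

0.0001

X ~ Binomial(n=8, p=0.135).
P(X=6) = C(8,6) · p^6 · (1−p)^2
= 28 · 6.0534e-06 · 0.74823 = 0.000127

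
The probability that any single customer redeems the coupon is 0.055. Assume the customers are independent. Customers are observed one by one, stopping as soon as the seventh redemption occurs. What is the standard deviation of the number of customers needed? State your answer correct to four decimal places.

46.7630

Y = total customers until the seventh success; negative binomial with r=7, p=0.055.
SD(Y) = √[r(1−p)/p²] = √(2186.776860) = 46.762986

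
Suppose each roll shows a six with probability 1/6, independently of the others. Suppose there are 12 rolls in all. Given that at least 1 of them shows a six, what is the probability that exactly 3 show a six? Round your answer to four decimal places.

0.2223

X ~ Binomial(12, 0.166667). Want P(X=3 | X≥1) = P(X=3) / P(X≥1).
P(X=3) = C(12,3)·0.166667^3·0.833333^9 = 0.197396
P(X≥1) = 1 − 0.112157 = 0.887843
Ratio = 0.197396 / 0.887843 = 0.222332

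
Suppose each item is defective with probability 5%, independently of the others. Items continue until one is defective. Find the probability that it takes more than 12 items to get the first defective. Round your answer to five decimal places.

0.54036

Y = number of items to the first success; geometric, p = 0.05.
P(Y > 12) = P(first 12 all fail) = (1−p)^12 = 0.5403601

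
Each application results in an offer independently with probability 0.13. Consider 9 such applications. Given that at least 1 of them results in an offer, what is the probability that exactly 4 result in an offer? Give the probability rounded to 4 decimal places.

X ~ Binomial(9, 0.13). Want P(X=4 | X≥1) = P(X=4) / P(X≥1).
P(X=4) = C(9,4)·0.13^4·0.87^5 = 0.017937
P(X≥1) = 1 − 0.285544 = 0.714456
Ratio = 0.017937 / 0.714456 = 0.025105

0.0251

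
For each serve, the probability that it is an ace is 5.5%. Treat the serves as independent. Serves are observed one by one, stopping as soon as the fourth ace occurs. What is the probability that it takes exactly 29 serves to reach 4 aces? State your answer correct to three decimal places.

0.007

Y = trial on which the fourth success occurs; negative binomial, r=4, p=0.055.
P(Y=29) = C(28,3) · p^4 · (1−p)^25
= 3276 · 9.1506e-06 · 0.24311 = 0.00729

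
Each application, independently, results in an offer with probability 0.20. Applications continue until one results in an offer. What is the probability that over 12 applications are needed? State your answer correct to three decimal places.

Y = number of applications to the first success; geometric, p = 0.20.
P(Y > 12) = P(first 12 all fail) = (1−p)^12 = 0.06872

0.069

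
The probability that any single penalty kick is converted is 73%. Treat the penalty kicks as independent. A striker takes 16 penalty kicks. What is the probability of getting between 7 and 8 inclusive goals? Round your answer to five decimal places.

X ~ Binomial(16, 0.73); P(7 ≤ X ≤ 8) = Σ C(16,k) p^k (1−p)^(16−k) over k:
  k=7: C(16,7)·0.73^7·0.27^9 = 0.0096374
  k=8: C(16,8)·0.73^8·0.27^8 = 0.0293138
Total = 0.0389512

0.03895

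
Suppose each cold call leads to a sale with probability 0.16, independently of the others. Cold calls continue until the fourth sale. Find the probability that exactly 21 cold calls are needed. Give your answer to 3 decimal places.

0.039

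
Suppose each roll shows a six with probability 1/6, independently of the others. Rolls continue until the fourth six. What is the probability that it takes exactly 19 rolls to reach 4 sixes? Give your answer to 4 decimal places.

Y = trial on which the fourth success occurs; negative binomial, r=4, p=0.166667.
P(Y=19) = C(18,3) · p^4 · (1−p)^15
= 816 · 0.0007716 · 0.064905 = 0.040866

0.0409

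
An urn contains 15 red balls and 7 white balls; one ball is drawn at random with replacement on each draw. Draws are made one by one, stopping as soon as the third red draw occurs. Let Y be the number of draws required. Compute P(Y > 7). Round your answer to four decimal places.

Needing more than 7 draws ⇔ fewer than 3 successes in the first 7. With X ~ Binomial(7, 0.681818), P(Y > 7) = P(X ≤ 2).
  k=0: C(7,0)·0.681818^0·0.318182^7 = 0.000330
  k=1: C(7,1)·0.681818^1·0.318182^6 = 0.004952
  k=2: C(7,2)·0.681818^2·0.318182^5 = 0.031837
P(X ≤ 2) = 0.037120

0.0371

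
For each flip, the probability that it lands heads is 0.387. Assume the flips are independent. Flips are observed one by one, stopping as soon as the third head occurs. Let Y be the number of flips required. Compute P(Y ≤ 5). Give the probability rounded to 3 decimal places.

Finishing within 5 flips ⇔ at least 3 successes in the first 5. With X ~ Binomial(5, 0.387), P(Y ≤ 5) = 1 − P(X ≤ 2).
  k=0: C(5,0)·0.387^0·0.613^5 = 0.08656
  k=1: C(5,1)·0.387^1·0.613^4 = 0.27323
  k=2: C(5,2)·0.387^2·0.613^3 = 0.34499
1 − 0.70477 = 0.29523

0.295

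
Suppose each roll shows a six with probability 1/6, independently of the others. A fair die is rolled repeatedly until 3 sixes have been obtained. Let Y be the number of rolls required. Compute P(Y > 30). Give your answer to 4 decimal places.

Needing more than 30 rolls ⇔ fewer than 3 successes in the first 30. With X ~ Binomial(30, 0.166667), P(Y > 30) = P(X ≤ 2).
  k=0: C(30,0)·0.166667^0·0.833333^30 = 0.004213
  k=1: C(30,1)·0.166667^1·0.833333^29 = 0.025276
  k=2: C(30,2)·0.166667^2·0.833333^28 = 0.073301
P(X ≤ 2) = 0.102790

0.1028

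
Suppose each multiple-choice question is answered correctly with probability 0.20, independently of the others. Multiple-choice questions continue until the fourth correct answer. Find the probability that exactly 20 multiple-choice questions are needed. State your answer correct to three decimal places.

0.044

Y = trial on which the fourth success occurs; negative binomial, r=4, p=0.20.
P(Y=20) = C(19,3) · p^4 · (1−p)^16
= 969 · 0.0016 · 0.028147 = 0.04364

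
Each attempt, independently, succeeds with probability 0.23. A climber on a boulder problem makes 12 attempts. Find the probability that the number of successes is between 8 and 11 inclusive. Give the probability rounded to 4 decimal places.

0.0016

X ~ Binomial(12, 0.23); P(8 ≤ X ≤ 11) = Σ C(12,k) p^k (1−p)^(12−k) over k:
  k=8: C(12,8)·0.23^8·0.77^4 = 0.001363
  k=9: C(12,9)·0.23^9·0.77^3 = 0.000181
  k=10: C(12,10)·0.23^10·0.77^2 = 0.000016
  k=11: C(12,11)·0.23^11·0.77^1 = 0.000001
Total = 0.001561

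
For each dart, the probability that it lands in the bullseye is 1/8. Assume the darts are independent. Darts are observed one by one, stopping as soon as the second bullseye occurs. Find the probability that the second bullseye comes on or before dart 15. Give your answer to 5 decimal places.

Finishing within 15 darts ⇔ at least 2 successes in the first 15. With X ~ Binomial(15, 0.125), P(Y ≤ 15) = 1 − P(X ≤ 1).
  k=0: C(15,0)·0.125^0·0.875^15 = 0.1349338
  k=1: C(15,1)·0.125^1·0.875^14 = 0.2891439
1 − 0.4240777 = 0.5759223

0.57592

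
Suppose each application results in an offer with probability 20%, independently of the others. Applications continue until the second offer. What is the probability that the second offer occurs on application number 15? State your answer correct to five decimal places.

Y = trial on which the second success occurs; negative binomial, r=2, p=0.20.
P(Y=15) = C(14,1) · p^2 · (1−p)^13
= 14 · 0.04 · 0.054976 = 0.0307863

0.03079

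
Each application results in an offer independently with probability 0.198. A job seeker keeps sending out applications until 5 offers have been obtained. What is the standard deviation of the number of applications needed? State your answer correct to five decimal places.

Y = total applications until the fifth success; negative binomial with r=5, p=0.198.
SD(Y) = √[r(1−p)/p²] = √(102.2854811) = 10.1136285

10.11363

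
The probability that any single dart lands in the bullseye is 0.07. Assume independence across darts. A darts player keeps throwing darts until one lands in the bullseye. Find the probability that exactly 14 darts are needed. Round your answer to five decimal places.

Geometric (trials to first success), p = 0.07.
P(Y = 14) = (1−p)^13 · p = 0.38929 · 0.07 = 0.0272506

0.02725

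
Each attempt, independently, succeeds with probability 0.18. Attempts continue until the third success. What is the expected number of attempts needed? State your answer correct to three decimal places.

16.667

Y = total attempts until the third success; negative binomial with r=3, p=0.18.
E[Y] = r / p = 3 / 0.18 = 16.66667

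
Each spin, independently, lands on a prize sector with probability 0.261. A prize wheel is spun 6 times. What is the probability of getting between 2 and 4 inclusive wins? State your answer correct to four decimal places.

0.4863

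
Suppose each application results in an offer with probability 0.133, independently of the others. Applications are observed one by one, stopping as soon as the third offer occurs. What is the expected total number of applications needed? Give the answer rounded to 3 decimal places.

22.556

Y = total applications until the third success; negative binomial with r=3, p=0.133.
E[Y] = r / p = 3 / 0.133 = 22.55639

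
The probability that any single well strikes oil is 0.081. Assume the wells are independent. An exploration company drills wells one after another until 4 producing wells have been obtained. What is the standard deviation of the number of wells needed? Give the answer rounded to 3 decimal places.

Y = total wells until the fourth success; negative binomial with r=4, p=0.081.
SD(Y) = √[r(1−p)/p²] = √(560.28045) = 23.67024

23.670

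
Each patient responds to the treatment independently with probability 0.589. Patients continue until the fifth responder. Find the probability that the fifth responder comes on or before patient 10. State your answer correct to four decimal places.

0.8148

Finishing within 10 patients ⇔ at least 5 successes in the first 10. With X ~ Binomial(10, 0.589), P(Y ≤ 10) = 1 − P(X ≤ 4).
  k=0: C(10,0)·0.589^0·0.411^10 = 0.000138
  k=1: C(10,1)·0.589^1·0.411^9 = 0.001971
  k=2: C(10,2)·0.589^2·0.411^8 = 0.012711
  k=3: C(10,3)·0.589^3·0.411^7 = 0.048576
  k=4: C(10,4)·0.589^4·0.411^6 = 0.121824
1 − 0.185219 = 0.814781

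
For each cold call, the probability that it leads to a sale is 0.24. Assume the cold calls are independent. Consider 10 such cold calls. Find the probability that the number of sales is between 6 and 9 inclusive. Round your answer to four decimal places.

0.0161

X ~ Binomial(10, 0.24); P(6 ≤ X ≤ 9) = Σ C(10,k) p^k (1−p)^(10−k) over k:
  k=6: C(10,6)·0.24^6·0.76^4 = 0.013389
  k=7: C(10,7)·0.24^7·0.76^3 = 0.002416
  k=8: C(10,8)·0.24^8·0.76^2 = 0.000286
  k=9: C(10,9)·0.24^9·0.76^1 = 0.000020
Total = 0.016111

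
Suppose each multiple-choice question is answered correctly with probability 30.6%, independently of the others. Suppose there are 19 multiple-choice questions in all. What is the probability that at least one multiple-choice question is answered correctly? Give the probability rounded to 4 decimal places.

0.9990

P(at least one) = 1 − P(none) = 1 − (1 − 0.306)^19
= 1 − 0.000968 = 0.999032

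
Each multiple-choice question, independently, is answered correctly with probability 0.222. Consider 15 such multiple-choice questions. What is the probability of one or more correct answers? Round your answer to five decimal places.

0.97684

P(at least one) = 1 − P(none) = 1 − (1 − 0.222)^15
= 1 − 0.0231576 = 0.9768424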